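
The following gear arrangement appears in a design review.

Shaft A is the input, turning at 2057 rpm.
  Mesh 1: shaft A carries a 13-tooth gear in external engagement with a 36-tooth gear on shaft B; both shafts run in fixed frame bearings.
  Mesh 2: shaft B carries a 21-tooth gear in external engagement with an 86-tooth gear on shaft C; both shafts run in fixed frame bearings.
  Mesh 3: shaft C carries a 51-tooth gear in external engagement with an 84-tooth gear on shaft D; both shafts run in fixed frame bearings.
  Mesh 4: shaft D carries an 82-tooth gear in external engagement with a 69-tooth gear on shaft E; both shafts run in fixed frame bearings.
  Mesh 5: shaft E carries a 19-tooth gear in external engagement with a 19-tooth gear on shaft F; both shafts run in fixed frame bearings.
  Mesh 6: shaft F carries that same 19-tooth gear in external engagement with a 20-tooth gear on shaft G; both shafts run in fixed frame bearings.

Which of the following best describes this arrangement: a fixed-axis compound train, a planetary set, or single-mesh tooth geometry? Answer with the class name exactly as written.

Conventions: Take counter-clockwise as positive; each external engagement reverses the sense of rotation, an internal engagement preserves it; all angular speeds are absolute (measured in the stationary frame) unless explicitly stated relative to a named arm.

fixed-axis compound train

class = fixed-axis compound train [6 meshes; 6 ratios multiply, 6 sense flips]
classification: fixed-axis compound train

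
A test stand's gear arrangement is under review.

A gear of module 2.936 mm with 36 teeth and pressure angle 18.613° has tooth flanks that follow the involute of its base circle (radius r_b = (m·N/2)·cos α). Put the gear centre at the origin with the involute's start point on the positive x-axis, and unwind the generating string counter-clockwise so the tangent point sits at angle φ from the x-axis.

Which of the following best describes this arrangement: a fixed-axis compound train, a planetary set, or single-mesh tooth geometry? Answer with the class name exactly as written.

single-mesh involute tooth geometry (36T wheel at module 2.936)
classification: single-mesh tooth geometry

single-mesh tooth geometry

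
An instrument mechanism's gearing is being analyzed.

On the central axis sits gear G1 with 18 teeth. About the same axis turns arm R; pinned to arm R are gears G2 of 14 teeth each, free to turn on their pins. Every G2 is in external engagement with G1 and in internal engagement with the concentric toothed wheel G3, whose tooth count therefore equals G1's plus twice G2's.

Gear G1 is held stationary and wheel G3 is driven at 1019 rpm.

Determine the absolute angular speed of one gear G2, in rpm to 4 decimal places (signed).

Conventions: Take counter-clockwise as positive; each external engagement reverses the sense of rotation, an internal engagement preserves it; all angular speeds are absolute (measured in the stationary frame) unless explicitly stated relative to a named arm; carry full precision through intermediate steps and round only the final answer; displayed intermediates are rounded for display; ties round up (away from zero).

class = planetary set [G3 = 18+2·14 = 46; Willis about the carrier]
normalise by the input: solve with ω_ring = 1, then scale by 1019 rpm
ring teeth: 18 + 2·14 = 46
18(ω_sun−ω_arm) = −46(ω_ring−ω_arm),  ω_sun = 0, ω_ring = 1
18(0−ω_arm) = −46(1−ω_arm)  ⇒  64·ω_arm = 46  ⇒  ω_arm = 23/32
sun–planet mesh: 18·(0−23/32) = −14·(ω_p−ω_arm)  ⇒  ω_p−ω_arm = 207/224
ω_p = 23/32 + 207/224 = 23/14
scale: ω_p = 23/14 × 1019 rpm = +1674.0714 rpm

+1674.0714 rpm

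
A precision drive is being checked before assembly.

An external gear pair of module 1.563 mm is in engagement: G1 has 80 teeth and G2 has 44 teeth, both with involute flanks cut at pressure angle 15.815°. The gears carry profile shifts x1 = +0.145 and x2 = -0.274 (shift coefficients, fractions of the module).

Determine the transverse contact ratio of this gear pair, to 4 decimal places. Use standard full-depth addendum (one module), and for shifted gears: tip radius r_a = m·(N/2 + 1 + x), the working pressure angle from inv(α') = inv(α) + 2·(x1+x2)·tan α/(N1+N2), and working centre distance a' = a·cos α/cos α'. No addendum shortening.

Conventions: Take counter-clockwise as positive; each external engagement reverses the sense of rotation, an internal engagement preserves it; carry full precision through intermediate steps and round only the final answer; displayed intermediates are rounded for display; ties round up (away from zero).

class = single-mesh tooth geometry [involute pair 80T × 44T, m = 1.563]
base radii: r_b1 = 60.153410, r_b2 = 33.084376
tip radii: r_a1 = 64.309635, r_a2 = 35.520738
inv(α') = inv(15.815°) + 2·(+0.145-0.274)·tan α/(80+44) = 0.00664109  ⇒  α' = 15.38178°
a' = a·cos α / cos α' = 96.9060·cos 15.815°/cos 15.38178° = 96.701658
action lengths: √(r_a1²−r_b1²) = 22.744151, √(r_a2²−r_b2²) = 12.928531
base pitch p_b = π·m·cos α = 4.724438
CR = (22.744151 + 12.928531 − 96.701658·sin 15.38178°)/4.724438 = 2.121441
contact ratio ≈ 2.1214

2.1214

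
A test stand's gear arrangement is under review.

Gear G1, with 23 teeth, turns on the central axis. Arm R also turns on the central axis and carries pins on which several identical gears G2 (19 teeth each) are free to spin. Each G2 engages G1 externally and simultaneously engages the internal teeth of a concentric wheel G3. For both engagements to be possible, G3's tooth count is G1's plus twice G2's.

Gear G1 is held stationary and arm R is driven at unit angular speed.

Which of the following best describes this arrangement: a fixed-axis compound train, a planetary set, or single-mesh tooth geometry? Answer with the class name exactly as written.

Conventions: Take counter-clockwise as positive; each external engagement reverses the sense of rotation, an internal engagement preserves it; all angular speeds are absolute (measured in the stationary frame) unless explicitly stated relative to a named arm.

planetary set

class = planetary set [G3 = 23+2·19 = 61; Willis about the carrier]
classification: planetary set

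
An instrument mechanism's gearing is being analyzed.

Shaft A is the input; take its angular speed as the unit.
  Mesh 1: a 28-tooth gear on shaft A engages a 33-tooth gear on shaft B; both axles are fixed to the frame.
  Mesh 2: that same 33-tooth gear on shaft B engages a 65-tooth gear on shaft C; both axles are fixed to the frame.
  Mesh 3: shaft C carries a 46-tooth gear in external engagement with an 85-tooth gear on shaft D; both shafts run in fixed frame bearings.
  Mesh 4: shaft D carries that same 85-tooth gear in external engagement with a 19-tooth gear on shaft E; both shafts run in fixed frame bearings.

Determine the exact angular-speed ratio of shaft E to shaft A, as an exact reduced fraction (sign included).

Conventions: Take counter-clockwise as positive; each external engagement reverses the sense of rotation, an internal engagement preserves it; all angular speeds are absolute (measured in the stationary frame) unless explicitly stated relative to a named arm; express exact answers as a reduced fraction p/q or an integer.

class = fixed-axis compound train [4 meshes; 4 ratios multiply, 4 sense flips]
mesh 1 [28T→33T]: running ratio 28/33, sense −
mesh 2 [33T→65T]: running ratio 28/65, sense +
mesh 3 [46T→85T]: running ratio 1288/5525, sense −
mesh 4 [85T→19T]: running ratio 1288/1235, sense +
ω_out/ω_in = 1288/1235

1288/1235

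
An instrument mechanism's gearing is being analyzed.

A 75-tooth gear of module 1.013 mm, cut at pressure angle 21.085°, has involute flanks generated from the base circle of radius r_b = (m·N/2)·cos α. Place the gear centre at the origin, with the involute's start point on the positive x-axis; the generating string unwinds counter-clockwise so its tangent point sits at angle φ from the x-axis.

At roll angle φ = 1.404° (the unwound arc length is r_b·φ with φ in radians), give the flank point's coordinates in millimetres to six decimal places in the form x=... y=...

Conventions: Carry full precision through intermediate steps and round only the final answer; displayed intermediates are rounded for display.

topology: single-mesh involute geometry — m = 1.013, N = 75
pitch radius r_p = m·N/2 = 1.013·75/2 = 37.987500
base radius r_b = r_p·cos α = 37.987500·cos 21.085° = 35.444151
roll angle φ = 1.404° = 0.02450442 rad
x = r_b·(cos φ + φ·sin φ) = 35.454791
y = r_b·(sin φ − φ·cos φ) = 0.000174

x=35.454791 y=0.000174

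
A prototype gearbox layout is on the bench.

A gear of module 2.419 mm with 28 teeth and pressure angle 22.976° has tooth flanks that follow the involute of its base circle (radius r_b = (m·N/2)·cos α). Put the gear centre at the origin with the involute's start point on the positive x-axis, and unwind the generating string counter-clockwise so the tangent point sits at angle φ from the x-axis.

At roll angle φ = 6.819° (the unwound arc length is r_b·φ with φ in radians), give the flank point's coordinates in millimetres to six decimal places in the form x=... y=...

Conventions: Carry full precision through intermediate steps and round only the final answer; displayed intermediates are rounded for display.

x=31.399394 y=0.017495

topology: single-mesh involute geometry — m = 2.419, N = 28
pitch radius r_p = m·N/2 = 2.419·28/2 = 33.866000
base radius r_b = r_p·cos α = 33.866000·cos 22.976° = 31.179357
roll angle φ = 6.819° = 0.11901400 rad
x = r_b·(cos φ + φ·sin φ) = 31.399394
y = r_b·(sin φ − φ·cos φ) = 0.017495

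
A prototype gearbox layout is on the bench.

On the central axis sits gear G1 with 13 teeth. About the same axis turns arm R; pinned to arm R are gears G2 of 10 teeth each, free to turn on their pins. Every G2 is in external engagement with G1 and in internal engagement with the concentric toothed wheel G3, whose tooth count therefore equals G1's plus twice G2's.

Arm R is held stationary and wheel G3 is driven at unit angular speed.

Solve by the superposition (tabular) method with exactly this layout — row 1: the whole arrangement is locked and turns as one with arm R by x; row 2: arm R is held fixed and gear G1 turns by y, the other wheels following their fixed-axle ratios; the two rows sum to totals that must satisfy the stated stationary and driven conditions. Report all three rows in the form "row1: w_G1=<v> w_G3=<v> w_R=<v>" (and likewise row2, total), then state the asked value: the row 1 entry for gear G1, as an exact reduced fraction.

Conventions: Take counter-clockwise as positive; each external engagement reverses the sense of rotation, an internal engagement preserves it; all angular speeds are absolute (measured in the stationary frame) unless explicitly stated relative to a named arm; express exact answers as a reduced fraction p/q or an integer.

topology: planetary set — G1 13T / G2 10T / G3 33T, arm = carrier (Willis)
row 1 (train locked, turned with arm): all members turn x
row 2: sun turns y, ring = −(13/33)·y, arm 0
boundary: total ω_arm = x = 0 and total ω_ring = x − (13/33)·y = 1  ⇒  y = -33/13, x = 0
row 2 ring = −(13/33)·(-33/13) = 1
totals (row 1 + row 2): sun 0 + (-33/13) = -33/13, ring 0 + 1 = 1, arm 0 + 0 = 0
asked cell (row1, sun) = 0

row1: w_G1=0 w_G3=0 w_R=0
row2: w_G1=-33/13 w_G3=1 w_R=0
total: w_G1=-33/13 w_G3=1 w_R=0
asked value: 0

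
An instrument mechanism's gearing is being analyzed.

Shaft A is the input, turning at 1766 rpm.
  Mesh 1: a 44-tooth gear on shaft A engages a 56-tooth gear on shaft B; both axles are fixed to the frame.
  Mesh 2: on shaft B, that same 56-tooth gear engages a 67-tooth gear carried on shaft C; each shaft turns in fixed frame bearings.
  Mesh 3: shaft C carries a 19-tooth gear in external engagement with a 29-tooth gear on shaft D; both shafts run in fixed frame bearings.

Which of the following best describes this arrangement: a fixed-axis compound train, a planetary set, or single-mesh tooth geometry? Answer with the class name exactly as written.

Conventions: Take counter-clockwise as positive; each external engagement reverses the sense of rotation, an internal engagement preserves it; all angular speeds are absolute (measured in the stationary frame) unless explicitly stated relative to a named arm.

fixed-axis compound train

recognized (4 fixed axles, 3 meshes): fixed-axis compound train
classification: fixed-axis compound train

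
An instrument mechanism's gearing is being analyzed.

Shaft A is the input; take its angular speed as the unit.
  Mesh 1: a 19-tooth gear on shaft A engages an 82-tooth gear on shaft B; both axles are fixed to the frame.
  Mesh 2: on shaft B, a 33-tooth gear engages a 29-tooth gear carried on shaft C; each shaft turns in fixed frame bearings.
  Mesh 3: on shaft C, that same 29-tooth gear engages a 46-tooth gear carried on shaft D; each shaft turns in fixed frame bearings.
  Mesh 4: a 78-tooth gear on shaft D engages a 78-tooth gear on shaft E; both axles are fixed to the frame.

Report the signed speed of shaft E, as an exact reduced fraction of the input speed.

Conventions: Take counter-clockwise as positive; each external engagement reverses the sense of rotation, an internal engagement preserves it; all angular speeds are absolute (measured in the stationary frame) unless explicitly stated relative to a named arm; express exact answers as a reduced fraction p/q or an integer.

4-mesh fixed-axis compound train (all bearings frame-fixed)
mesh 1 [19T→82T]: |ω|/ω_in = 1×19/82 = 19/82, sense flips to −
mesh 2 [33T→29T]: |ω|/ω_in = (19/82)×33/29 = 627/2378, sense flips to +
mesh 3 [29T→46T]: |ω|/ω_in = (627/2378)×29/46 = 627/3772, sense flips to −
mesh 4 [78T→78T]: |ω|/ω_in = (627/3772)×78/78 = 627/3772, sense flips to +
signed output speed (× input speed) = 627/3772

627/3772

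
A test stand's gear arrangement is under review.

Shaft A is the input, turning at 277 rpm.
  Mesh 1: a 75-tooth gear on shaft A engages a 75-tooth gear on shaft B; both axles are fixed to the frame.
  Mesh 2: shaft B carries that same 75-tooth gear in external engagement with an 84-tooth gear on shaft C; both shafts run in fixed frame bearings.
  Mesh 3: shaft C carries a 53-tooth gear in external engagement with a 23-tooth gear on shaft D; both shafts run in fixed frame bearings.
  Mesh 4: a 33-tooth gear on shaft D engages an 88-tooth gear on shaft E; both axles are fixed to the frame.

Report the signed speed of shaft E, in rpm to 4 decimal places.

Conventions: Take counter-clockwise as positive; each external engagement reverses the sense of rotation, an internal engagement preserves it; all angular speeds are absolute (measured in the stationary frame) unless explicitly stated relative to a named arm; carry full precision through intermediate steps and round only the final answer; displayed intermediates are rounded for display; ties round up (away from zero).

class = fixed-axis compound train [4 meshes; 4 ratios multiply, 4 sense flips]
mesh 1 [75T→75T]: ω = 277.0000×75/75 = 277.0000 rpm, sense flips to −
mesh 2 [75T→84T]: ω = 277.0000×75/84 = 247.3214 rpm, sense flips to +
mesh 3 [53T→23T]: ω = 247.3214×53/23 = 569.9146 rpm, sense flips to −
mesh 4 [33T→88T]: ω = 569.9146×33/88 = 213.7180 rpm, sense flips to +
signed output speed = +213.7180 rpm

+213.7180 rpm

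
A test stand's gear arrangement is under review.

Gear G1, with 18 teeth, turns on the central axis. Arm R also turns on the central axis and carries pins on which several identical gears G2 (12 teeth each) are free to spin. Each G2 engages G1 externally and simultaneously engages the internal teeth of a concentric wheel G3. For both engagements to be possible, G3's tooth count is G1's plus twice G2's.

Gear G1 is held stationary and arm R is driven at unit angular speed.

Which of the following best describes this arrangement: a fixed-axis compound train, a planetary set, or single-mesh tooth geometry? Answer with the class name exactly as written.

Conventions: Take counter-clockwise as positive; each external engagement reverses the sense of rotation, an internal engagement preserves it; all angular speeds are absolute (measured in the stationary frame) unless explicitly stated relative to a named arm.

planetary set

planetary set (18T centre, 12T on arm, 42T internal) — Willis relation
classification: planetary set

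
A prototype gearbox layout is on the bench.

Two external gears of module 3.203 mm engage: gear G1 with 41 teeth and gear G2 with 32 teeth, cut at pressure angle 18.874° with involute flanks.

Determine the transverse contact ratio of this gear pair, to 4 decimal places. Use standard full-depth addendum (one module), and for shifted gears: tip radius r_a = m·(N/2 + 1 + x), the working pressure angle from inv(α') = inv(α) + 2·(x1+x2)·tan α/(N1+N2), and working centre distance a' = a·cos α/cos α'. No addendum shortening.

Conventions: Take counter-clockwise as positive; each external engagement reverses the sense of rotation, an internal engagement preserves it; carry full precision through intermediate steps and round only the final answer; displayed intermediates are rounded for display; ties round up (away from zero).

1.7484

topology: single-mesh involute geometry — m = 3.203, 41T/32T pair
base radii: r_b1 = 62.131029, r_b2 = 48.492510
tip radii: r_a1 = 68.864500, r_a2 = 54.451000
no profile shift: α' = α, a' = a
action lengths: √(r_a1²−r_b1²) = 29.699404, √(r_a2²−r_b2²) = 24.766668
base pitch p_b = π·m·cos α = 9.521482
CR = (29.699404 + 24.766668 − 116.909500·sin 18.87400°)/9.521482 = 1.748388
contact ratio ≈ 1.7484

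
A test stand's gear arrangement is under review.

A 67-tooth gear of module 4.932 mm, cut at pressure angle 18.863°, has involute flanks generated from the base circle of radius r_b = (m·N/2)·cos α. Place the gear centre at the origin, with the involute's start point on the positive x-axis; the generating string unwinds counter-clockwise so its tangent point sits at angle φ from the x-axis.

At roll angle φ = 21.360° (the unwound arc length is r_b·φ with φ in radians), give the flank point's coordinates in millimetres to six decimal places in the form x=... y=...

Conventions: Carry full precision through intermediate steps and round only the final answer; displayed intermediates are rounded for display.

x=166.838837 y=2.662936

single-mesh involute tooth geometry (67T wheel at module 4.932)
pitch radius r_p = m·N/2 = 4.932·67/2 = 165.222000
base radius r_b = r_p·cos α = 165.222000·cos 18.863° = 156.348643
roll angle φ = 21.360° = 0.37280233 rad
x = r_b·(cos φ + φ·sin φ) = 166.838837
y = r_b·(sin φ − φ·cos φ) = 2.662936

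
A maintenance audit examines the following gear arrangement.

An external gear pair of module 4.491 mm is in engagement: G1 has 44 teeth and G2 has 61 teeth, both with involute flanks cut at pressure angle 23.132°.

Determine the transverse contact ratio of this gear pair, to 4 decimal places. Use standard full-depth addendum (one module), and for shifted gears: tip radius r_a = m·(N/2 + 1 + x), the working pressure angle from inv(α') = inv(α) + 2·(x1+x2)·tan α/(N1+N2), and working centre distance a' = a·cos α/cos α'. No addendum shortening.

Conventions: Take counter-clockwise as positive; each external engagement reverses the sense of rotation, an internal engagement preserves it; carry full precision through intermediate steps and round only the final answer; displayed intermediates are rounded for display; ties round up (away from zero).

single-mesh involute tooth geometry (44T engaging 61T at module 4.491)
base radii: r_b1 = 90.858540, r_b2 = 125.962975
tip radii: r_a1 = 103.293000, r_a2 = 141.466500
no profile shift: α' = α, a' = a
action lengths: √(r_a1²−r_b1²) = 49.134200, √(r_a2²−r_b2²) = 64.390212
base pitch p_b = π·m·cos α = 12.974569
CR = (49.134200 + 64.390212 − 235.777500·sin 23.13200°)/12.974569 = 1.610769
contact ratio ≈ 1.6108

1.6108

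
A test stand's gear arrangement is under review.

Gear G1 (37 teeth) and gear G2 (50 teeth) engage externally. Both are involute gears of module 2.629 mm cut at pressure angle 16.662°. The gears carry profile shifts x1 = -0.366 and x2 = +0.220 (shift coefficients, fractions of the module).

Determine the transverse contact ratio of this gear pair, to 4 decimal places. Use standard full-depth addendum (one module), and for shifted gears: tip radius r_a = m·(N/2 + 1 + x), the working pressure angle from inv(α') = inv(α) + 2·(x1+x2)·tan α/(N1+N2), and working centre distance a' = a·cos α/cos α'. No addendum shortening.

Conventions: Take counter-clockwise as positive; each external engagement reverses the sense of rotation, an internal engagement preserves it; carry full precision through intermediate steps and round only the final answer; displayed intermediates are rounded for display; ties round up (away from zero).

1.9733

single-mesh involute tooth geometry (37T engaging 50T at module 2.629)
base radii: r_b1 = 46.594393, r_b2 = 62.965396
tip radii: r_a1 = 50.303286, r_a2 = 68.932380
inv(α') = inv(16.662°) + 2·(-0.366+0.220)·tan α/(37+50) = 0.00748032  ⇒  α' = 15.99137°
a' = a·cos α / cos α' = 114.3615·cos 16.662°/cos 15.99137° = 113.970063
action lengths: √(r_a1²−r_b1²) = 18.957403, √(r_a2²−r_b2²) = 28.054090
base pitch p_b = π·m·cos α = 7.912465
CR = (18.957403 + 28.054090 − 113.970063·sin 15.99137°)/7.912465 = 1.973291
contact ratio ≈ 1.9733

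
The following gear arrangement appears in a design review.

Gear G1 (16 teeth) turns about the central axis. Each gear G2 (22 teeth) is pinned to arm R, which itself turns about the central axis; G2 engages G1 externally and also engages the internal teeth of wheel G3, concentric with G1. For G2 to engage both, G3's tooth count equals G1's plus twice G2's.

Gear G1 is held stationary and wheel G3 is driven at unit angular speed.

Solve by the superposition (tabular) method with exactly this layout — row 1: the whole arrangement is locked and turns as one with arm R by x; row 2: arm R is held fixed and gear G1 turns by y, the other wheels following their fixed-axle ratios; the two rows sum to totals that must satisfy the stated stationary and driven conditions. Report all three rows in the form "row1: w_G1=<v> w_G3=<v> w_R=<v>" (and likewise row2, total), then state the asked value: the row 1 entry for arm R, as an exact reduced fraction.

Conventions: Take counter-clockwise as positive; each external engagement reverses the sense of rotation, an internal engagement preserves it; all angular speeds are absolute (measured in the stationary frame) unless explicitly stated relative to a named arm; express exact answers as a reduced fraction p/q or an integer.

planetary set (16T centre, 22T on arm, 60T internal) — Willis relation
superposition row 1 [locked train]: every member turns x
row 2 (arm held, sun turns y): ω_ring = −(16/60)·y, ω_arm = 0
boundary: total ω_sun = x + y = 0 and total ω_ring = x − (16/60)·y = 1  ⇒  y = -15/19, x = 15/19
row 2 ring = −(16/60)·(-15/19) = 4/19
totals (row 1 + row 2): sun 15/19 + (-15/19) = 0, ring 15/19 + 4/19 = 1, arm 15/19 + 0 = 15/19
asked cell (row1, arm) = 15/19

row1: w_G1=15/19 w_G3=15/19 w_R=15/19
row2: w_G1=-15/19 w_G3=4/19 w_R=0
total: w_G1=0 w_G3=1 w_R=15/19
asked value: 15/19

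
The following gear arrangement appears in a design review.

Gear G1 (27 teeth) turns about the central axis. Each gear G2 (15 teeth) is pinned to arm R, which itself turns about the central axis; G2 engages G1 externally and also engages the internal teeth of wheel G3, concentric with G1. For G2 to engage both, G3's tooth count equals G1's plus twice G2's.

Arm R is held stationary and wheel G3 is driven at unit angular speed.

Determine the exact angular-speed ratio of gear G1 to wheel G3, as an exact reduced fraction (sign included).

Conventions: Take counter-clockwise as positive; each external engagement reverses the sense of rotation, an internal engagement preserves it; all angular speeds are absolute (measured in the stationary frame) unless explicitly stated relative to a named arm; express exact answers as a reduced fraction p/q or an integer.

class = planetary set [G3 = 27+2·15 = 57; Willis about the carrier]
ring teeth: 27 + 2·15 = 57
27(ω_sun−ω_arm) = −57(ω_ring−ω_arm),  ω_arm = 0, ω_ring = 1
ω_sun = 0 − (57/27)(1−0) = -19/9
ω_out/ω_in = -19/9

-19/9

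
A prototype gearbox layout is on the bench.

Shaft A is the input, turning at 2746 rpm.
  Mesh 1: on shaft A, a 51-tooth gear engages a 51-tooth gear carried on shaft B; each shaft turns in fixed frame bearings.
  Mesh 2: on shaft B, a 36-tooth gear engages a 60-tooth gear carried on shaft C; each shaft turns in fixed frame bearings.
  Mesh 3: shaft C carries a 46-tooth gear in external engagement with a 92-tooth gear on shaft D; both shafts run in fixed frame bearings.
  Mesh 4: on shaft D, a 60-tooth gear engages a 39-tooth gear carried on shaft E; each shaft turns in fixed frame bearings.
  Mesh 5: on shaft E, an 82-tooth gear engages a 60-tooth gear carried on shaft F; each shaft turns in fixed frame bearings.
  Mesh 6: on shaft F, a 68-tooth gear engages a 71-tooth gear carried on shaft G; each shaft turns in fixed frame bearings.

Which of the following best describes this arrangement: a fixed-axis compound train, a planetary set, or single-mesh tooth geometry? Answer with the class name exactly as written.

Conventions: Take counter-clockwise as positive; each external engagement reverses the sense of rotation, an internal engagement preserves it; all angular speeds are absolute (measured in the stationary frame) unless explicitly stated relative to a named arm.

fixed-axis compound train

6-mesh fixed-axis compound train (all bearings frame-fixed)
classification: fixed-axis compound train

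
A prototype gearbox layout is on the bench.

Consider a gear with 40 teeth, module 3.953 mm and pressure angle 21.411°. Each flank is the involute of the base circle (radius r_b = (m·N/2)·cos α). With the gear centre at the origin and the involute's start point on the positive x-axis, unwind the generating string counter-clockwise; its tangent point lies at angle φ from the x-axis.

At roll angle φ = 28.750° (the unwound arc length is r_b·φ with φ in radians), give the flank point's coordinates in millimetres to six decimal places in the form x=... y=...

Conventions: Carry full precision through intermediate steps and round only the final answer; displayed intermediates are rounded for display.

recognized (one wheel, involute flank): single-mesh tooth geometry, m = 3.953, N = 40
pitch radius r_p = m·N/2 = 3.953·40/2 = 79.060000
base radius r_b = r_p·cos α = 79.060000·cos 21.411° = 73.603733
roll angle φ = 28.750° = 0.50178216 rad
x = r_b·(cos φ + φ·sin φ) = 82.294740
y = r_b·(sin φ − φ·cos φ) = 3.022384

x=82.294740 y=3.022384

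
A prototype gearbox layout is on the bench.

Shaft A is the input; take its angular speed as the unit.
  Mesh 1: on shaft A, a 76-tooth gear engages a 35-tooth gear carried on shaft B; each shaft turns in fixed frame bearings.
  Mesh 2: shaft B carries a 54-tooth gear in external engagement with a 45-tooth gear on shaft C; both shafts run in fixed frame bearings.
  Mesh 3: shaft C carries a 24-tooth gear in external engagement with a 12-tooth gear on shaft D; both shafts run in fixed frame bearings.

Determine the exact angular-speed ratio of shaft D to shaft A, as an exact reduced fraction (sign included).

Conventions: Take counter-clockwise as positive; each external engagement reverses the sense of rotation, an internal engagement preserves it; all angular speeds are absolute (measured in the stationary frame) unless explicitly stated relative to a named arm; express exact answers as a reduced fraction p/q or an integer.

-912/175

class = fixed-axis compound train [3 meshes; 3 ratios multiply, 3 sense flips]
mesh 1 [76T→35T]: running ratio 76/35, sense −
mesh 2 [54T→45T]: running ratio 456/175, sense +
mesh 3 [24T→12T]: running ratio 912/175, sense −
ω_out/ω_in = -912/175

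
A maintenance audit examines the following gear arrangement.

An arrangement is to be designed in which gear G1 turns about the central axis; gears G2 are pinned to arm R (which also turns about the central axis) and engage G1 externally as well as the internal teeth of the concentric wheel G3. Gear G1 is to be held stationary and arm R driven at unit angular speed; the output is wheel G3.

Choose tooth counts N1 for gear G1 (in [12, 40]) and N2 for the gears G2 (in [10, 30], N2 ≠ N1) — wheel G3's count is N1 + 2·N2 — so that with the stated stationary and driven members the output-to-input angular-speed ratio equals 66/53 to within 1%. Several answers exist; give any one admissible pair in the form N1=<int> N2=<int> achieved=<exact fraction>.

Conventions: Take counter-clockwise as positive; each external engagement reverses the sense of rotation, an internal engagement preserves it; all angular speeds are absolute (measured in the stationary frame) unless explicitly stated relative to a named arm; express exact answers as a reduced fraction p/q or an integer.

N1=13 N2=20 achieved=66/53

design class (target 66/53): planetary set
Willis with ω_sun = 0: ω_ring/ω_arm = (N1+N3)/N3; set equal to 66/53  ⇒  N3/N1 = 1/(66/53 − 1) = 53/13
N3 = N1 + 2·N2  ⇒  N2/N1 = (N3/N1 − 1)/2 = (53/13 − 1)/2 = 20/13
smallest multiple with N1 ≥ 12 and N2 ≥ 10: k = 1  ⇒  N1 = 1·13 = 13, N2 = 1·20 = 20 (N1 ≤ 40, N2 ≤ 30, N2 ≠ N1 ✓), N3 = 13 + 2·20 = 53
check: (N1+N3)/N3 with N1 = 13, N3 = 53 gives 66/53; |achieved − target| = 0 ≤ 33/2650 ✓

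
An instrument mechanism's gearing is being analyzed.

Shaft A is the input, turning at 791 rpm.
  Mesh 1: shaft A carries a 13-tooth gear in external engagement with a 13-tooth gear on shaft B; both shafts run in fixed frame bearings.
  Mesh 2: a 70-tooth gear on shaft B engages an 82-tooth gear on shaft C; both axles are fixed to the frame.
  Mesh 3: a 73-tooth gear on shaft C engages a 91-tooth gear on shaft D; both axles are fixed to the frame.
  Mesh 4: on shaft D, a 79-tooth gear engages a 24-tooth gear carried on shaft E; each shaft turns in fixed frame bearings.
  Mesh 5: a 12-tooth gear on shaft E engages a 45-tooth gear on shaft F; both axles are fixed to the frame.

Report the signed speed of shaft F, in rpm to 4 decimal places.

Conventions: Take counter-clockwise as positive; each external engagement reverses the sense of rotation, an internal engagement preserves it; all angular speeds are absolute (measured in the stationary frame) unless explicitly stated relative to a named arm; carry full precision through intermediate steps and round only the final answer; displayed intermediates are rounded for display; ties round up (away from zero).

-475.4739 rpm

5-mesh fixed-axis compound train (all bearings frame-fixed)
mesh 1 [13T→13T]: ω = 791.0000×13/13 = 791.0000 rpm, sense flips to −
mesh 2 [70T→82T]: ω = 791.0000×70/82 = 675.2439 rpm, sense flips to +
mesh 3 [73T→91T]: ω = 675.2439×73/91 = 541.6792 rpm, sense flips to −
mesh 4 [79T→24T]: ω = 541.6792×79/24 = 1783.0273 rpm, sense flips to +
mesh 5 [12T→45T]: ω = 1783.0273×12/45 = 475.4739 rpm, sense flips to −
signed output speed = -475.4739 rpm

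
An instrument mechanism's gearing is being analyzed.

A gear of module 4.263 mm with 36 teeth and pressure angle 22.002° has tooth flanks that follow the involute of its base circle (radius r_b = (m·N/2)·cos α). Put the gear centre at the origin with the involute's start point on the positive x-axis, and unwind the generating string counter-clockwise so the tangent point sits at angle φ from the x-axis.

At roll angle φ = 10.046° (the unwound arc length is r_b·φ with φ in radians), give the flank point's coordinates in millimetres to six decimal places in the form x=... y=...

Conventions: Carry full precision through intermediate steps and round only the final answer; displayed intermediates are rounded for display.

recognized (one wheel, involute flank): single-mesh tooth geometry, m = 4.263, N = 36
pitch radius r_p = m·N/2 = 4.263·36/2 = 76.734000
base radius r_b = r_p·cos α = 76.734000·cos 22.002° = 71.145522
roll angle φ = 10.046° = 0.17533578 rad
x = r_b·(cos φ + φ·sin φ) = 72.230732
y = r_b·(sin φ − φ·cos φ) = 0.127439

x=72.230732 y=0.127439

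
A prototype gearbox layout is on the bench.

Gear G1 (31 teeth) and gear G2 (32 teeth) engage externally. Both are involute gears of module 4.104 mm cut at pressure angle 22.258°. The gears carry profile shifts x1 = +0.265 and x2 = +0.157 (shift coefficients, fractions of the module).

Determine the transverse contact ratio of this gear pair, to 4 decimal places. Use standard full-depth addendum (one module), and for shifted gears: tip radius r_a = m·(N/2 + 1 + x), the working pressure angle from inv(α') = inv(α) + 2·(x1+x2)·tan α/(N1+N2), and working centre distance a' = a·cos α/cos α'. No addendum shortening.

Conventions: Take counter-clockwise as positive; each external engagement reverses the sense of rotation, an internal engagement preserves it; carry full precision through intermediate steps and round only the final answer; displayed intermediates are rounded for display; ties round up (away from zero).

class = single-mesh tooth geometry [involute pair 31T × 32T, m = 4.104]
base radii: r_b1 = 58.872119, r_b2 = 60.771219
tip radii: r_a1 = 68.803560, r_a2 = 70.412328
inv(α') = inv(22.258°) + 2·(+0.265+0.157)·tan α/(31+32) = 0.02628139  ⇒  α' = 23.98025°
a' = a·cos α / cos α' = 129.2760·cos 22.258°/cos 23.98025° = 130.945848
action lengths: √(r_a1²−r_b1²) = 35.609037, √(r_a2²−r_b2²) = 35.563392
base pitch p_b = π·m·cos α = 11.932401
CR = (35.609037 + 35.563392 − 130.945848·sin 23.98025°)/11.932401 = 1.504575
contact ratio ≈ 1.5046

1.5046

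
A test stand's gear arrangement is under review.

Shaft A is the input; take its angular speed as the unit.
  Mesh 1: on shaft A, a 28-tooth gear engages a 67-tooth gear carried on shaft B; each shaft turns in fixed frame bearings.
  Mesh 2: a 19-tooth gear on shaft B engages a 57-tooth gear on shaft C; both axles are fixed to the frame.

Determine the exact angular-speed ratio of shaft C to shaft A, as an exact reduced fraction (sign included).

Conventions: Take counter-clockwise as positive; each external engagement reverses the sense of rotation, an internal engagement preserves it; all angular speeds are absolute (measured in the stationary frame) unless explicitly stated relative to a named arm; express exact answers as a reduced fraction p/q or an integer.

28/201

class = fixed-axis compound train [2 meshes; 2 ratios multiply, 2 sense flips]
mesh 1 [28T→67T]: running ratio 28/67, sense −
mesh 2 [19T→57T]: running ratio 28/201, sense +
ω_out/ω_in = 28/201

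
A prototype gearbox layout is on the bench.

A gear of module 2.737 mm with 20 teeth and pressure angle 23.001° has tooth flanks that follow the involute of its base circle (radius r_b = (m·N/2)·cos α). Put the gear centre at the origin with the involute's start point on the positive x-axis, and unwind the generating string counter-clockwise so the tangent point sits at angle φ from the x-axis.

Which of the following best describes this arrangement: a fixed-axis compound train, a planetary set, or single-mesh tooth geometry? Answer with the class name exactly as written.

single-mesh involute tooth geometry (20T wheel at module 2.737)
classification: single-mesh tooth geometry

single-mesh tooth geometry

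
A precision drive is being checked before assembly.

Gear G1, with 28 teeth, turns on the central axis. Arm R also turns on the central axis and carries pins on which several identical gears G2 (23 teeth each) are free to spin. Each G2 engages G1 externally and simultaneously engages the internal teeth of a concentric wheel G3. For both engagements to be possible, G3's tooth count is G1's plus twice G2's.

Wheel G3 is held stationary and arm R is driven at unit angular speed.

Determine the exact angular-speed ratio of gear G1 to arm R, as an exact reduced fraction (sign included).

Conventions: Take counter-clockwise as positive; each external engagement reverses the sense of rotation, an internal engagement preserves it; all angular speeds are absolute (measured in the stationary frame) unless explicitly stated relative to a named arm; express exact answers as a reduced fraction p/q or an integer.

class = planetary set [G3 = 28+2·23 = 74; Willis about the carrier]
ring teeth: 28 + 2·23 = 74
28(ω_sun−ω_arm) = −74(ω_ring−ω_arm),  ω_ring = 0, ω_arm = 1
ω_sun = 1 − (74/28)(0−1) = 51/14
ω_out/ω_in = 51/14

51/14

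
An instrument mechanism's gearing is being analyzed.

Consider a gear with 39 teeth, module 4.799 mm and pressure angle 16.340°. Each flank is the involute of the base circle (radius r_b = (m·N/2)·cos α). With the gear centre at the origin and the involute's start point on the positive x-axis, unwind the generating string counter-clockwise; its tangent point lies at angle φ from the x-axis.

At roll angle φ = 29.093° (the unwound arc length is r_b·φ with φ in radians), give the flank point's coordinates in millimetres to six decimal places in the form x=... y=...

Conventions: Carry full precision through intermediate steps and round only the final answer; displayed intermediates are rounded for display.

x=100.641736 y=3.818714

single-mesh involute tooth geometry (39T wheel at module 4.799)
pitch radius r_p = m·N/2 = 4.799·39/2 = 93.580500
base radius r_b = r_p·cos α = 93.580500·cos 16.340° = 89.800701
roll angle φ = 29.093° = 0.50776864 rad
x = r_b·(cos φ + φ·sin φ) = 100.641736
y = r_b·(sin φ − φ·cos φ) = 3.818714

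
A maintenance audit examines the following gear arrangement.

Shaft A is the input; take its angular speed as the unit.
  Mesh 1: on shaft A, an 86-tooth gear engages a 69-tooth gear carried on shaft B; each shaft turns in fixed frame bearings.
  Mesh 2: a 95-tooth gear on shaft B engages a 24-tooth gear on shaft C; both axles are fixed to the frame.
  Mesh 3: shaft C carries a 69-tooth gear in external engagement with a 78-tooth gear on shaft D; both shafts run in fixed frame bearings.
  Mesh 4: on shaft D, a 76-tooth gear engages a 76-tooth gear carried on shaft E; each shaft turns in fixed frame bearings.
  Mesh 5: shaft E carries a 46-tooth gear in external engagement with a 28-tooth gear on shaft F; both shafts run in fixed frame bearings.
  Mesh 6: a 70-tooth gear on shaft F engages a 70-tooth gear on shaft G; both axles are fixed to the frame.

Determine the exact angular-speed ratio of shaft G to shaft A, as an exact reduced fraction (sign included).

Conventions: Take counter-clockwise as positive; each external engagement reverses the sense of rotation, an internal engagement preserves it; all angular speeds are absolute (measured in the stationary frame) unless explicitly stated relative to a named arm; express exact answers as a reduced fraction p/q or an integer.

class = fixed-axis compound train [6 meshes; 6 ratios multiply, 6 sense flips]
mesh 1 [86T→69T]: running ratio 86/69, sense −
mesh 2 [95T→24T]: running ratio 4085/828, sense +
mesh 3 [69T→78T]: running ratio 4085/936, sense −
mesh 4 [76T→76T]: running ratio 4085/936, sense +
mesh 5 [46T→28T]: running ratio 93955/13104, sense −
mesh 6 [70T→70T]: running ratio 93955/13104, sense +
ω_out/ω_in = 93955/13104

93955/13104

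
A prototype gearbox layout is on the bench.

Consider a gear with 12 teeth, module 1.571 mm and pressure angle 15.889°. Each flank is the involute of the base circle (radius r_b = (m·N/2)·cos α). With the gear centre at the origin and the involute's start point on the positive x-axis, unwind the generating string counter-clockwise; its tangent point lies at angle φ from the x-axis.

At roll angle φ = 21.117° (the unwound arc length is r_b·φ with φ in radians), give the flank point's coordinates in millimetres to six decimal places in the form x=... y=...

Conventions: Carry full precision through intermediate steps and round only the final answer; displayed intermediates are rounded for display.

topology: single-mesh involute geometry — m = 1.571, N = 12
pitch radius r_p = m·N/2 = 1.571·12/2 = 9.426000
base radius r_b = r_p·cos α = 9.426000·cos 15.889° = 9.065869
roll angle φ = 21.117° = 0.36856118 rad
x = r_b·(cos φ + φ·sin φ) = 9.660858
y = r_b·(sin φ − φ·cos φ) = 0.149247

x=9.660858 y=0.149247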